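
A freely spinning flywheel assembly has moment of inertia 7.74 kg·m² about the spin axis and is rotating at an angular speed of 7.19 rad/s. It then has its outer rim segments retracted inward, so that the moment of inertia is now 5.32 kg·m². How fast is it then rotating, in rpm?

ω₂ ≈ 99.9 rpm

With no external torque about the axis, L is conserved: I₁ω₁ = I₂ω₂.
ω₂ = I₁ω₁ / I₂ = (7.740)(7.19 rad/s) / (5.320) = 10.46 rad/s = 99.89 rpm.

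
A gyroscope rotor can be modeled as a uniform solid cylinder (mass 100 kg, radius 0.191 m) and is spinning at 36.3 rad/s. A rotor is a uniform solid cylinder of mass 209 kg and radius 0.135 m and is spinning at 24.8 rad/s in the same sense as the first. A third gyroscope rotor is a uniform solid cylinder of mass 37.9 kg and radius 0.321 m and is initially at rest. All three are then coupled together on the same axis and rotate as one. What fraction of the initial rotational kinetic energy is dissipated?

The coupling torques are internal; angular momentum about the shared axis is conserved.
Moments of inertia: I_A = ½(100)(0.191)² = 1.824 kg·m²; I_B = ½(209)(0.135)² = 1.905 kg·m²; I_C = ½(37.9)(0.321)² = 1.953 kg·m².
Taking A's sense as positive: L = (1.824)(36.3) + (1.905)(24.8) = 113.4 kg·m²·rad/s.
Combined I = 1.824 + 1.905 + 1.953 = 5.681 kg·m².
ω_f = L / I = 113.4 / 5.681 = 19.97 rad/s.
KE_i = ½ΣIω² = 1787 J; KE_f = ½(5.681)(19.97)² = 1133 J.
Fraction dissipated = (KE_i − KE_f)/KE_i = 0.3663.

fraction ≈ 0.366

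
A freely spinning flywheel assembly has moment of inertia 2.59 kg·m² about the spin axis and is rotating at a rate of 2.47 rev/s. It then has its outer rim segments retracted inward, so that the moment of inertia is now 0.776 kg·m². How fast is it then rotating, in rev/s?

ω₂ ≈ 8.24 rev/s

With no external torque about the axis, L is conserved: I₁ω₁ = I₂ω₂.
ω₂ = I₁ω₁ / I₂ = (2.590)(2.47 rev/s) / (0.7760) = 8.244 rev/s.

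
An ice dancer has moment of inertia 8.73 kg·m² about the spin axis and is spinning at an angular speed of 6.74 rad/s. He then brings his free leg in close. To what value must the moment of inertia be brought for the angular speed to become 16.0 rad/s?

I₂ ≈ 3.68 kg·m²

With no external torque about the axis, L is conserved: I₁ω₁ = I₂ω₂.
I₂ = I₁ω₁ / ω₂ = (8.73)(6.74) / (16.0) = 3.678 kg·m².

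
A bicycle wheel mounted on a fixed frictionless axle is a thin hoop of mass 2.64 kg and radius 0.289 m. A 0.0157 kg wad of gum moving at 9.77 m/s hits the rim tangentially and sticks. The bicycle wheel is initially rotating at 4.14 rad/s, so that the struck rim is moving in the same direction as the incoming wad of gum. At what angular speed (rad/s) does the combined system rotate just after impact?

|ω_f| ≈ 4.32 rad/s

About the axle the impulsive forces during the collision are internal, so angular momentum about that axis is conserved.
I_p = (2.64)(0.289)² = 0.2205 kg·m². Taking the sense of the wad of gum's angular momentum as positive, L_{wad} = m v R = (0.0157)(9.77)(0.289) = 0.04433 kg·m²/s.
L_i = +I_p ω_p + m v R = +(0.2205)(4.14) + 0.04433 = 0.9572 kg·m²/s.
After sticking, I_f = I_p + m R² = 0.2205 + (0.0157)(0.289)² = 0.2218 kg·m².
ω_f = L_i / I_f = 0.9572 / 0.2218 = 4.315 rad/s.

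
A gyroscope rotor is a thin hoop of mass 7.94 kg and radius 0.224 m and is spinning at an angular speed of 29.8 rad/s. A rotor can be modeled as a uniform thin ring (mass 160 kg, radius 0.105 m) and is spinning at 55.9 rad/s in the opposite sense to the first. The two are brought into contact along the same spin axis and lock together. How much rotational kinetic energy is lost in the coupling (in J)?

No external torque acts about the common axis, so total angular momentum is conserved.
Moments of inertia: I_A = (7.94)(0.224)² = 0.3984 kg·m²; I_B = (160)(0.105)² = 1.764 kg·m².
Taking A's sense as positive: L = (0.3984)(29.8) − (1.764)(55.9) = -86.74 kg·m²·rad/s.
Combined I = 0.3984 + 1.764 = 2.162 kg·m².
ω_f = L / I = -86.74 / 2.162 = -40.11 rad/s.
KE_i = ½ΣIω² = 2933 J; KE_f = ½(2.162)(40.11)² = 1740 J.

ΔKE lost ≈ 1190 J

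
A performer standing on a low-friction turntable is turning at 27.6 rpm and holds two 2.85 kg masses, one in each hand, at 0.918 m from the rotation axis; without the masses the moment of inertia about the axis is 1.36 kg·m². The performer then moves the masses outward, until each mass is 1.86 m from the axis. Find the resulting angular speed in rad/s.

With no external torque about the axis, L is conserved: I₁ω₁ = I₂ω₂.
I₁ = 1.36 + 2(2.85)(0.918)² = 6.164 kg·m²; I₂ = 1.36 + 2(2.85)(1.86)² = 21.08 kg·m².
ω₂ = I₁ω₁ / I₂ = (6.164)(27.6 rpm) / (21.08) = 8.070 rpm = 0.8451 rad/s.

ω₂ ≈ 0.845 rad/s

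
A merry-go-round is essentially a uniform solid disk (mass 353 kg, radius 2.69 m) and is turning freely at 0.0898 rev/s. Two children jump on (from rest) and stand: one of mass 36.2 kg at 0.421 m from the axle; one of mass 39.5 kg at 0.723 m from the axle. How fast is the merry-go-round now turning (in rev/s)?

ω_f ≈ 0.0879 rev/s

The added mass arrives with no angular momentum about the axle, and any external torque about the axle is negligible, so the system's angular momentum is conserved.
I_p = ½(353)(2.69)² = 1277 kg·m².
Added inertia Σmr² = (36.2)(0.421)² + (39.5)(0.723)² = 27.06 kg·m²; I_f = 1277 + 27.06 = 1304 kg·m².
ω_f = I_p ω_i / I_f = (1277)(0.0898) / 1304 = 0.08794 rev/s.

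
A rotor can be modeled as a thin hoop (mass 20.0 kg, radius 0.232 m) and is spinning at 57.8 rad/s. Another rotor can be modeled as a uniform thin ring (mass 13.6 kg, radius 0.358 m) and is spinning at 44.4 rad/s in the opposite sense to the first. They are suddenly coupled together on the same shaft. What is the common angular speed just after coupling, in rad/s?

No external torque acts about the common axis, so total angular momentum is conserved.
Moments of inertia: I_A = (20.0)(0.232)² = 1.076 kg·m²; I_B = (13.6)(0.358)² = 1.743 kg·m².
Taking A's sense as positive: L = (1.076)(57.8) − (1.743)(44.4) = -15.17 kg·m²·rad/s.
Combined I = 1.076 + 1.743 = 2.820 kg·m².
ω_f = L / I = -15.17 / 2.820 = -5.380 rad/s.

|ω_f| ≈ 5.38 rad/s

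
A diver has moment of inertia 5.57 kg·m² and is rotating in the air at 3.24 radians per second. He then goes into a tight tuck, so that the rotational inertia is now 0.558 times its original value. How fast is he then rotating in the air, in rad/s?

ω₂ ≈ 5.81 rad/s

With no external torque about the axis, L is conserved: I₁ω₁ = I₂ω₂.
I₂ = 0.558 × 5.57 = 3.108 kg·m².
ω₂ = I₁ω₁ / I₂ = (5.570)(3.24 rad/s) / (3.108) = 5.806 rad/s.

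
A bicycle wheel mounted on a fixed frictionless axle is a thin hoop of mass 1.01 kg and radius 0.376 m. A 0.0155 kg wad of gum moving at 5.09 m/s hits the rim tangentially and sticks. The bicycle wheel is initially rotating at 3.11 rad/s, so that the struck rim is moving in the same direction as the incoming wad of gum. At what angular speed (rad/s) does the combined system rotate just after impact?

|ω_f| ≈ 3.27 rad/s

About the axle the impulsive forces during the collision are internal, so angular momentum about that axis is conserved.
I_p = (1.01)(0.376)² = 0.1428 kg·m². Taking the sense of the wad of gum's angular momentum as positive, L_{wad} = m v R = (0.0155)(5.09)(0.376) = 0.02966 kg·m²/s.
L_i = +I_p ω_p + m v R = +(0.1428)(3.11) + 0.02966 = 0.4737 kg·m²/s.
After sticking, I_f = I_p + m R² = 0.1428 + (0.0155)(0.376)² = 0.1450 kg·m².
ω_f = L_i / I_f = 0.4737 / 0.1450 = 3.268 rad/s.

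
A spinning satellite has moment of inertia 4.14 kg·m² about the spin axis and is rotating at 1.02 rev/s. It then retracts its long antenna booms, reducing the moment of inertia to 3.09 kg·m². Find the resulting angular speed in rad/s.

ω₂ ≈ 8.59 rad/s

No external torque acts about the spin axis, so angular momentum is conserved.
ω₂ = I₁ω₁ / I₂ = (4.140)(1.02 rev/s) / (3.090) = 1.367 rev/s = 8.587 rad/s.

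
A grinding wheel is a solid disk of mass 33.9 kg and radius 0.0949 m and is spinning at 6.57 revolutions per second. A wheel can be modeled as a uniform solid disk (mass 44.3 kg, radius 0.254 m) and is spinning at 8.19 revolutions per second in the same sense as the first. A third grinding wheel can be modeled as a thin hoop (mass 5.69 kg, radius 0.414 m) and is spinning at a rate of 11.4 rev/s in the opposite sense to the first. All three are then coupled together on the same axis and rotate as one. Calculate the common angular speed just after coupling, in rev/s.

|ω_f| ≈ 0.621 rev/s

The coupling torques are internal; angular momentum about the shared axis is conserved.
Moments of inertia: I_A = ½(33.9)(0.0949)² = 0.1527 kg·m²; I_B = ½(44.3)(0.254)² = 1.429 kg·m²; I_C = (5.69)(0.414)² = 0.9752 kg·m².
Taking A's sense as positive: L = (0.1527)(6.57) + (1.429)(8.19) − (0.9752)(11.4) = 1.589 kg·m²·rev/s.
Combined I = 0.1527 + 1.429 + 0.9752 = 2.557 kg·m².
ω_f = L / I = 1.589 / 2.557 = 0.6214 rev/s.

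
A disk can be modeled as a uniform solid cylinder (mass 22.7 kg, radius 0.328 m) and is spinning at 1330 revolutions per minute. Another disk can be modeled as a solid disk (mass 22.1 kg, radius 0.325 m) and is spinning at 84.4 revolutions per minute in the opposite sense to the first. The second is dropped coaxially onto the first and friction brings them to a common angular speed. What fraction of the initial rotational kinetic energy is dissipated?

fraction ≈ 0.551

No external torque acts about the common axis, so total angular momentum is conserved.
Moments of inertia: I_A = ½(22.7)(0.328)² = 1.221 kg·m²; I_B = ½(22.1)(0.325)² = 1.167 kg·m².
Taking A's sense as positive: L = (1.221)(1330) − (1.167)(84.4) = 1526 kg·m²·rpm.
Combined I = 1.221 + 1.167 = 2.388 kg·m².
ω_f = L / I = 1526 / 2.388 = 638.8 rpm.
KE_i = ½ΣIω² = 11890 J; KE_f = ½(2.388)(66.89)² = 5343 J.
Fraction dissipated = (KE_i − KE_f)/KE_i = 0.5506.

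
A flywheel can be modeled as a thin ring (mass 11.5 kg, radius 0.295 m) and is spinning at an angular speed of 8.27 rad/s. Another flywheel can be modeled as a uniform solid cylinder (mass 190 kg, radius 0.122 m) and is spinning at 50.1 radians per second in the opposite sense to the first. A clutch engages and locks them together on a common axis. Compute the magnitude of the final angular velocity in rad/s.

|ω_f| ≈ 25.9 rad/s

The coupling torques are internal; angular momentum about the shared axis is conserved.
Moments of inertia: I_A = (11.5)(0.295)² = 1.001 kg·m²; I_B = ½(190)(0.122)² = 1.414 kg·m².
Taking A's sense as positive: L = (1.001)(8.27) − (1.414)(50.1) = -62.56 kg·m²·rad/s.
Combined I = 1.001 + 1.414 = 2.415 kg·m².
ω_f = L / I = -62.56 / 2.415 = -25.91 rad/s.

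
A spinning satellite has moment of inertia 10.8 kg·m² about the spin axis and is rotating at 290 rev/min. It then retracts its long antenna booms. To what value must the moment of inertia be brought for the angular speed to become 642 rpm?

I₂ ≈ 4.88 kg·m²

No external torque acts about the spin axis, so angular momentum is conserved.
I₂ = I₁ω₁ / ω₂ = (10.8)(290) / (642) = 4.879 kg·m².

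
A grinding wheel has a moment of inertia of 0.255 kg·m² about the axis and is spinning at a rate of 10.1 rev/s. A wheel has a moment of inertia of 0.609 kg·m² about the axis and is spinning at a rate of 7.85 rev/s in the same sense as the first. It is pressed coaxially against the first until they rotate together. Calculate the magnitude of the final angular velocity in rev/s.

No external torque acts about the common axis, so total angular momentum is conserved.
Taking A's sense as positive: L = (0.2550)(10.1) + (0.6090)(7.85) = 7.356 kg·m²·rev/s.
Combined I = 0.2550 + 0.6090 = 0.8640 kg·m².
ω_f = L / I = 7.356 / 0.8640 = 8.514 rev/s.

|ω_f| ≈ 8.51 rev/s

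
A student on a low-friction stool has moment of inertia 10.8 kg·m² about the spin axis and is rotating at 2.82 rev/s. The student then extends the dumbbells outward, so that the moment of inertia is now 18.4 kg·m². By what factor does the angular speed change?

Angular momentum about the spin axis is conserved since the torque about it is zero.
ω₂/ω₁ = I₁/I₂ = 10.80 / 18.40 = 0.5870.

ω₂/ω₁ ≈ 0.587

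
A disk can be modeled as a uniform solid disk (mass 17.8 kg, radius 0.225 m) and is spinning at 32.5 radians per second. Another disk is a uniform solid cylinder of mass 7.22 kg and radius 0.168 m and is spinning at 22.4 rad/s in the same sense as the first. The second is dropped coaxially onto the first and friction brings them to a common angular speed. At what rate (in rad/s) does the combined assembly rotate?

The coupling torques are internal; angular momentum about the shared axis is conserved.
Moments of inertia: I_A = ½(17.8)(0.225)² = 0.4506 kg·m²; I_B = ½(7.22)(0.168)² = 0.1019 kg·m².
Taking A's sense as positive: L = (0.4506)(32.5) + (0.1019)(22.4) = 16.93 kg·m²·rad/s.
Combined I = 0.4506 + 0.1019 = 0.5525 kg·m².
ω_f = L / I = 16.93 / 0.5525 = 30.64 rad/s.

|ω_f| ≈ 30.6 rad/s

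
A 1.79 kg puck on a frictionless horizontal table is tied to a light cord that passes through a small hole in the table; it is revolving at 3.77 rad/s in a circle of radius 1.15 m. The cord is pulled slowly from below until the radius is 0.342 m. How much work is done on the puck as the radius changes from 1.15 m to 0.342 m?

W ≈ 173 J

No torque about the axis ⇒ m r₁² ω₁ = m r₂² ω₂.
ω₂ = ω₁ (r₁/r₂)² = (3.77)(1.15/0.342)² = 42.63 rad/s.
W = ΔKE = ½m(v₂² − v₁²) = 173.4 J.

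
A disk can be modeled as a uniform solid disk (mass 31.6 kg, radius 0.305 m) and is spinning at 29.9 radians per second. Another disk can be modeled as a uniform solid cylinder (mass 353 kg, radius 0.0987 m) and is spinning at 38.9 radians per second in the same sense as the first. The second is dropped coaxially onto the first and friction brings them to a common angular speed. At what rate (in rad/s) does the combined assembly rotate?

|ω_f| ≈ 34.8 rad/s

The coupling torques are internal; angular momentum about the shared axis is conserved.
Moments of inertia: I_A = ½(31.6)(0.305)² = 1.470 kg·m²; I_B = ½(353)(0.0987)² = 1.719 kg·m².
Taking A's sense as positive: L = (1.470)(29.9) + (1.719)(38.9) = 110.8 kg·m²·rad/s.
Combined I = 1.470 + 1.719 = 3.189 kg·m².
ω_f = L / I = 110.8 / 3.189 = 34.75 rad/s.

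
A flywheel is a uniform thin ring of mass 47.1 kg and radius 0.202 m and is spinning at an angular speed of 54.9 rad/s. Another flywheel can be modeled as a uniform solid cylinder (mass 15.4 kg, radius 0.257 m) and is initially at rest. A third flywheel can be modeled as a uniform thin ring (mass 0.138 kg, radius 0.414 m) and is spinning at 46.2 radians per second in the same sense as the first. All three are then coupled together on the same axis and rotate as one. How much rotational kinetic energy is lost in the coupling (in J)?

ΔKE lost ≈ 606 J

No external torque acts about the common axis, so total angular momentum is conserved.
Moments of inertia: I_A = (47.1)(0.202)² = 1.922 kg·m²; I_B = ½(15.4)(0.257)² = 0.5086 kg·m²; I_C = (0.138)(0.414)² = 0.02365 kg·m².
Taking A's sense as positive: L = (1.922)(54.9) + (0.02365)(46.2) = 106.6 kg·m²·rad/s.
Combined I = 1.922 + 0.5086 + 0.02365 = 2.454 kg·m².
ω_f = L / I = 106.6 / 2.454 = 43.44 rad/s.
KE_i = ½ΣIω² = 2922 J; KE_f = ½(2.454)(43.44)² = 2315 J.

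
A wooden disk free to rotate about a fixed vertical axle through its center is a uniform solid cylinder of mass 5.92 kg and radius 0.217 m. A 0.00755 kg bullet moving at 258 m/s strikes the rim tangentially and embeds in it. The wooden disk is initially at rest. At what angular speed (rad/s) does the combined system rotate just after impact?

|ω_f| ≈ 3.02 rad/s

About the axle the impulsive forces during the collision are internal, so angular momentum about that axis is conserved.
I_p = ½(5.92)(0.217)² = 0.1394 kg·m². Taking the sense of the bullet's angular momentum as positive, L_{bullet} = m v R = (0.00755)(258)(0.217) = 0.4227 kg·m²/s.
L_i = 0 + 0.4227 = 0.4227 kg·m²/s.
After sticking, I_f = I_p + m R² = 0.1394 + (0.00755)(0.217)² = 0.1397 kg·m².
ω_f = L_i / I_f = 0.4227 / 0.1397 = 3.025 rad/s.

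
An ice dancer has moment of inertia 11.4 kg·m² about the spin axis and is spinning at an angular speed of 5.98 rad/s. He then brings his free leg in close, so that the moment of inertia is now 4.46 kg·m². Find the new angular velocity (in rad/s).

ω₂ ≈ 15.3 rad/s

Angular momentum about the spin axis is conserved since the torque about it is zero.
ω₂ = I₁ω₁ / I₂ = (11.40)(5.98 rad/s) / (4.460) = 15.29 rad/s.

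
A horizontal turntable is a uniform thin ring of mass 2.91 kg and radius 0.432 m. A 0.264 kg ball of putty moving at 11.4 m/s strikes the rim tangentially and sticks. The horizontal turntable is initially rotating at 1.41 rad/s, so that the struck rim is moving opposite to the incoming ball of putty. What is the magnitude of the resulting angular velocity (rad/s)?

About the axle the impulsive forces during the collision are internal, so angular momentum about that axis is conserved.
I_p = (2.91)(0.432)² = 0.5431 kg·m². Taking the sense of the ball of putty's angular momentum as positive, L_{ball} = m v R = (0.264)(11.4)(0.432) = 1.300 kg·m²/s.
L_i = −I_p ω_p + m v R = −(0.5431)(1.41) + 1.300 = 0.5344 kg·m²/s.
After sticking, I_f = I_p + m R² = 0.5431 + (0.264)(0.432)² = 0.5923 kg·m².
ω_f = L_i / I_f = 0.5344 / 0.5923 = 0.9022 rad/s.

|ω_f| ≈ 0.902 rad/s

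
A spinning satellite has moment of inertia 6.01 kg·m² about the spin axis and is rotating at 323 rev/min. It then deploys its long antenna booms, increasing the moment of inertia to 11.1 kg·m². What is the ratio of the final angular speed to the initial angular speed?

ω₂/ω₁ ≈ 0.541

Angular momentum about the spin axis is conserved since the torque about it is zero.
ω₂/ω₁ = I₁/I₂ = 6.010 / 11.10 = 0.5414.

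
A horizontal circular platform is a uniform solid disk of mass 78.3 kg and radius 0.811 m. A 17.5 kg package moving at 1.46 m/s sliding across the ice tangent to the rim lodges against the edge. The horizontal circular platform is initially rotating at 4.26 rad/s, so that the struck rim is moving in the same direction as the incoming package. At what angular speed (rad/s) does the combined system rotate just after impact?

The axle reaction passes through the central axle and exerts no torque about it; angular momentum about the central axle is conserved through the impact.
I_p = ½(78.3)(0.811)² = 25.75 kg·m². Taking the sense of the package's angular momentum as positive, L_{package} = m v R = (17.5)(1.46)(0.811) = 20.72 kg·m²/s.
L_i = +I_p ω_p + m v R = +(25.75)(4.26) + 20.72 = 130.4 kg·m²/s.
After sticking, I_f = I_p + m R² = 25.75 + (17.5)(0.811)² = 37.26 kg·m².
ω_f = L_i / I_f = 130.4 / 37.26 = 3.500 rad/s.

|ω_f| ≈ 3.50 rad/s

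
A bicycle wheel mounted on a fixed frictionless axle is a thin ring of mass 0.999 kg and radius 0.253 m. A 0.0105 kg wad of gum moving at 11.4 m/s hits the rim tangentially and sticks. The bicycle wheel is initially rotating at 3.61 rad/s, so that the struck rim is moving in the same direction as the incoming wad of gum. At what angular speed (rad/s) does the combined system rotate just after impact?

|ω_f| ≈ 4.04 rad/s

About the axle the impulsive forces during the collision are internal, so angular momentum about that axis is conserved.
I_p = (0.999)(0.253)² = 0.06394 kg·m². Taking the sense of the wad of gum's angular momentum as positive, L_{wad} = m v R = (0.0105)(11.4)(0.253) = 0.03028 kg·m²/s.
L_i = +I_p ω_p + m v R = +(0.06394)(3.61) + 0.03028 = 0.2611 kg·m²/s.
After sticking, I_f = I_p + m R² = 0.06394 + (0.0105)(0.253)² = 0.06462 kg·m².
ω_f = L_i / I_f = 0.2611 / 0.06462 = 4.041 rad/s.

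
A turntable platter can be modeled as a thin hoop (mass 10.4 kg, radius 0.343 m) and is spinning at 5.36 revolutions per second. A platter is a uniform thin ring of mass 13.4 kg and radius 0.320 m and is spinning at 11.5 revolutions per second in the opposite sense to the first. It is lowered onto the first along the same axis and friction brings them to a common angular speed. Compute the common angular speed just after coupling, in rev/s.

|ω_f| ≈ 3.55 rev/s

The coupling torques are internal; angular momentum about the shared axis is conserved.
Moments of inertia: I_A = (10.4)(0.343)² = 1.224 kg·m²; I_B = (13.4)(0.320)² = 1.372 kg·m².
Taking A's sense as positive: L = (1.224)(5.36) − (1.372)(11.5) = -9.222 kg·m²·rev/s.
Combined I = 1.224 + 1.372 = 2.596 kg·m².
ω_f = L / I = -9.222 / 2.596 = -3.553 rev/s.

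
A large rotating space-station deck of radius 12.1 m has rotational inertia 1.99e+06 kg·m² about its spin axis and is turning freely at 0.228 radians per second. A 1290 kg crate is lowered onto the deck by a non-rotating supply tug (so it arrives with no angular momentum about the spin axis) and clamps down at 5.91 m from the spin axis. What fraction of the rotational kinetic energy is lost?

The added mass arrives with no angular momentum about the spin axis, and any external torque about the spin axis is negligible, so the system's angular momentum is conserved.
Added inertia Σmr² = (1290)(5.91)² = 45060 kg·m²; I_f = 1.990e+06 + 45060 = 2.035e+06 kg·m².
ω_f = I_p ω_i / I_f = (1.990e+06)(0.228) / 2.035e+06 = 0.2230 rad/s.
KE_i = ½(1.990e+06)(0.2280 rad/s)² = 51720 J; KE_f = ½(2.035e+06)(0.2230)² = 50580 J.
Fraction lost = 0.02214.

fraction ≈ 0.0221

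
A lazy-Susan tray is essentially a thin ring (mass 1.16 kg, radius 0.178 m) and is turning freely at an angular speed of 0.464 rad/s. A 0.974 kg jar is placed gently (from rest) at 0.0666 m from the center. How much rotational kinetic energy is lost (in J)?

energy lost ≈ 0.000416 J

No external torque acts about the center; L_before = L_after.
I_p = (1.16)(0.178)² = 0.03675 kg·m².
Added inertia Σmr² = (0.974)(0.0666)² = 0.004320 kg·m²; I_f = 0.03675 + 0.004320 = 0.04107 kg·m².
ω_f = I_p ω_i / I_f = (0.03675)(0.464) / 0.04107 = 0.4152 rad/s.
KE_i = ½(0.03675)(0.4640 rad/s)² = 0.003956 J; KE_f = ½(0.04107)(0.4152)² = 0.003540 J.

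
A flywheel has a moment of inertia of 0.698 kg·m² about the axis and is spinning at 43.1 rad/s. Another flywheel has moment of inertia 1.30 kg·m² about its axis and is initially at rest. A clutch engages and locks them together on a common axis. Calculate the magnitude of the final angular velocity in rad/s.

|ω_f| ≈ 15.1 rad/s

The coupling torques are internal; angular momentum about the shared axis is conserved.
Taking A's sense as positive: L = (0.6980)(43.1) = 30.08 kg·m²·rad/s.
Combined I = 0.6980 + 1.300 = 1.998 kg·m².
ω_f = L / I = 30.08 / 1.998 = 15.06 rad/s.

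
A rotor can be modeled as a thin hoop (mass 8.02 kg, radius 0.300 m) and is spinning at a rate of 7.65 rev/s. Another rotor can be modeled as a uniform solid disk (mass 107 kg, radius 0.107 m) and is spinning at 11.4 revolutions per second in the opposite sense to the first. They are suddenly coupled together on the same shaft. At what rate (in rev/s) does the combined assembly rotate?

|ω_f| ≈ 1.09 rev/s

The coupling torques are internal; angular momentum about the shared axis is conserved.
Moments of inertia: I_A = (8.02)(0.300)² = 0.7218 kg·m²; I_B = ½(107)(0.107)² = 0.6125 kg·m².
Taking A's sense as positive: L = (0.7218)(7.65) − (0.6125)(11.4) = -1.461 kg·m²·rev/s.
Combined I = 0.7218 + 0.6125 = 1.334 kg·m².
ω_f = L / I = -1.461 / 1.334 = -1.095 rev/s.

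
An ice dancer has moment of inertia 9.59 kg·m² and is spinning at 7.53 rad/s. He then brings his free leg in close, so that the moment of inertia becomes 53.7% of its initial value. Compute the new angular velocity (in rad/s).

With no external torque about the axis, L is conserved: I₁ω₁ = I₂ω₂.
I₂ = 0.537 × 9.59 = 5.150 kg·m².
ω₂ = I₁ω₁ / I₂ = (9.590)(7.53 rad/s) / (5.150) = 14.02 rad/s.

ω₂ ≈ 14.0 rad/s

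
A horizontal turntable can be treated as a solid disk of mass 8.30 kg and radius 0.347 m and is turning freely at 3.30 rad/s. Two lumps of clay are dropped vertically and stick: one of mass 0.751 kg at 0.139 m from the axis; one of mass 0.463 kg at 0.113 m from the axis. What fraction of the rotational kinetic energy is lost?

fraction ≈ 0.0393

No external torque acts about the axis; L_before = L_after.
I_p = ½(8.30)(0.347)² = 0.4997 kg·m².
Added inertia Σmr² = (0.751)(0.139)² + (0.463)(0.113)² = 0.02042 kg·m²; I_f = 0.4997 + 0.02042 = 0.5201 kg·m².
ω_f = I_p ω_i / I_f = (0.4997)(3.30) / 0.5201 = 3.170 rad/s.
KE_i = ½(0.4997)(3.300 rad/s)² = 2.721 J; KE_f = ½(0.5201)(3.170)² = 2.614 J.
Fraction lost = 0.03926.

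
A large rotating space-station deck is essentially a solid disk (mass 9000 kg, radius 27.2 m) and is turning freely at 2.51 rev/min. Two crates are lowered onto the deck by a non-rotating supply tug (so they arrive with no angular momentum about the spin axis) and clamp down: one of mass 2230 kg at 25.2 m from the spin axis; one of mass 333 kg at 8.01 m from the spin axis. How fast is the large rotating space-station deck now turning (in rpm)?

No external torque acts about the spin axis; L_before = L_after.
I_p = ½(9000)(27.2)² = 3.329e+06 kg·m².
Added inertia Σmr² = (2230)(25.2)² + (333)(8.01)² = 1.438e+06 kg·m²; I_f = 3.329e+06 + 1.438e+06 = 4.767e+06 kg·m².
ω_f = I_p ω_i / I_f = (3.329e+06)(2.51) / 4.767e+06 = 1.753 rpm.

ω_f ≈ 1.75 rpm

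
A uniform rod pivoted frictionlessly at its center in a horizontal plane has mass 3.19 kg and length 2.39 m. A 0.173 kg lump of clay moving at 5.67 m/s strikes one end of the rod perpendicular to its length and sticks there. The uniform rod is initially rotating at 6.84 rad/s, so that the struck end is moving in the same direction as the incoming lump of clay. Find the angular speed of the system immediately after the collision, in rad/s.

About the pivot the impulsive forces during the collision are internal, so angular momentum about that axis is conserved.
I_p = (1/12)(3.19)(2.39)² = 1.518 kg·m². Taking the sense of the lump of clay's angular momentum as positive, L_{lump} = m v R = (0.173)(5.67)(2.39/2) = 1.172 kg·m²/s.
L_i = +I_p ω_p + m v R = +(1.518)(6.84) + 1.172 = 11.56 kg·m²/s.
After sticking, I_f = I_p + m R² = 1.518 + (0.173)(2.39/2)² = 1.766 kg·m².
ω_f = L_i / I_f = 11.56 / 1.766 = 6.547 rad/s.

|ω_f| ≈ 6.55 rad/s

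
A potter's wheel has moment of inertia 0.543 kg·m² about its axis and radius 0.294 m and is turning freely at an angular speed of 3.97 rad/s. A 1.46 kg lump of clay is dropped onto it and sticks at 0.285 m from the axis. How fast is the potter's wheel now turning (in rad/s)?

ω_f ≈ 3.26 rad/s

The added mass arrives with no angular momentum about the axis, and any external torque about the axis is negligible, so the system's angular momentum is conserved.
Added inertia Σmr² = (1.46)(0.285)² = 0.1186 kg·m²; I_f = 0.5430 + 0.1186 = 0.6616 kg·m².
ω_f = I_p ω_i / I_f = (0.5430)(3.97) / 0.6616 = 3.258 rad/s.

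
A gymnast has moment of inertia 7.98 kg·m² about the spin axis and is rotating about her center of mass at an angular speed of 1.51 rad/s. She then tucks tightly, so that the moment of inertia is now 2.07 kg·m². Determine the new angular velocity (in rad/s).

No external torque acts about the spin axis, so angular momentum is conserved.
ω₂ = I₁ω₁ / I₂ = (7.980)(1.51 rad/s) / (2.070) = 5.821 rad/s.

ω₂ ≈ 5.82 rad/s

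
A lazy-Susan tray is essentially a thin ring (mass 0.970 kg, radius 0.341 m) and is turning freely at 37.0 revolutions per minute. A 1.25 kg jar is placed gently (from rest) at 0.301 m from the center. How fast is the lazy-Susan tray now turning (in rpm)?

No external torque acts about the center; L_before = L_after.
I_p = (0.970)(0.341)² = 0.1128 kg·m².
Added inertia Σmr² = (1.25)(0.301)² = 0.1133 kg·m²; I_f = 0.1128 + 0.1133 = 0.2260 kg·m².
ω_f = I_p ω_i / I_f = (0.1128)(37.0) / 0.2260 = 18.46 rpm.

ω_f ≈ 18.5 rpm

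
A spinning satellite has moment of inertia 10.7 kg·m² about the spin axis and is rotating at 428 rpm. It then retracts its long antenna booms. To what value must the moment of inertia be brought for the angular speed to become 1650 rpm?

No external torque acts about the spin axis, so angular momentum is conserved.
I₂ = I₁ω₁ / ω₂ = (10.7)(428) / (1650) = 2.776 kg·m².

I₂ ≈ 2.78 kg·m²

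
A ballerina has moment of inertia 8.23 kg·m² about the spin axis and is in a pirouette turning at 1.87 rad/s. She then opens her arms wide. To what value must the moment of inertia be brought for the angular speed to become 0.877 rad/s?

Angular momentum about the spin axis is conserved since the torque about it is zero.
I₂ = I₁ω₁ / ω₂ = (8.23)(1.87) / (0.877) = 17.55 kg·m².

I₂ ≈ 17.5 kg·m²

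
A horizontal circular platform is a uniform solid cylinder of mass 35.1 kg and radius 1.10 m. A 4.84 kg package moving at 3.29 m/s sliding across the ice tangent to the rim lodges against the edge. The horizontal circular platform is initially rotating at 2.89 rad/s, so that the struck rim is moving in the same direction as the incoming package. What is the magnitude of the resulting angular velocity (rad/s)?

About the central axle the impulsive forces during the collision are internal, so angular momentum about that axis is conserved.
I_p = ½(35.1)(1.10)² = 21.24 kg·m². Taking the sense of the package's angular momentum as positive, L_{package} = m v R = (4.84)(3.29)(1.10) = 17.52 kg·m²/s.
L_i = +I_p ω_p + m v R = +(21.24)(2.89) + 17.52 = 78.89 kg·m²/s.
After sticking, I_f = I_p + m R² = 21.24 + (4.84)(1.10)² = 27.09 kg·m².
ω_f = L_i / I_f = 78.89 / 27.09 = 2.912 rad/s.

|ω_f| ≈ 2.91 rad/s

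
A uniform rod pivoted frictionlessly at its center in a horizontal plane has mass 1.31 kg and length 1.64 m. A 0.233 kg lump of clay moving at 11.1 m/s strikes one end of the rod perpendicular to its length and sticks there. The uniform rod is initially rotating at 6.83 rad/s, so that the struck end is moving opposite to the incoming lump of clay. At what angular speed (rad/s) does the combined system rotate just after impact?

|ω_f| ≈ 0.256 rad/s

The axle reaction passes through the pivot and exerts no torque about it; angular momentum about the pivot is conserved through the impact.
I_p = (1/12)(1.31)(1.64)² = 0.2936 kg·m². Taking the sense of the lump of clay's angular momentum as positive, L_{lump} = m v R = (0.233)(11.1)(1.64/2) = 2.121 kg·m²/s.
L_i = −I_p ω_p + m v R = −(0.2936)(6.83) + 2.121 = 0.1154 kg·m²/s.
After sticking, I_f = I_p + m R² = 0.2936 + (0.233)(1.64/2)² = 0.4503 kg·m².
ω_f = L_i / I_f = 0.1154 / 0.4503 = 0.2562 rad/s.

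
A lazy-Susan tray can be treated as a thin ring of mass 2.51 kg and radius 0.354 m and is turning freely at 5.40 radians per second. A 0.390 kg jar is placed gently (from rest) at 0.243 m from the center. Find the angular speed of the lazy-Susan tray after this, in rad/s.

No external torque acts about the center; L_before = L_after.
I_p = (2.51)(0.354)² = 0.3145 kg·m².
Added inertia Σmr² = (0.390)(0.243)² = 0.02303 kg·m²; I_f = 0.3145 + 0.02303 = 0.3376 kg·m².
ω_f = I_p ω_i / I_f = (0.3145)(5.40) / 0.3376 = 5.032 rad/s.

ω_f ≈ 5.03 rad/s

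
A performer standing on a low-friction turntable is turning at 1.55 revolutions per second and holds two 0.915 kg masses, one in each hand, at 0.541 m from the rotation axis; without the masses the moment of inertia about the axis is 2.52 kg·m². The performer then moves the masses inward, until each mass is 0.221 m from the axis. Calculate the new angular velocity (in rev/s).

ω₂ ≈ 1.82 rev/s

With no external torque about the axis, L is conserved: I₁ω₁ = I₂ω₂.
I₁ = 2.52 + 2(0.915)(0.541)² = 3.056 kg·m²; I₂ = 2.52 + 2(0.915)(0.221)² = 2.609 kg·m².
ω₂ = I₁ω₁ / I₂ = (3.056)(1.55 rev/s) / (2.609) = 1.815 rev/s.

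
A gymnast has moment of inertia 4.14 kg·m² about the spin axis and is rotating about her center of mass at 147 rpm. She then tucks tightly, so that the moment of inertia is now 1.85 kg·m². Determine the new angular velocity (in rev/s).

Angular momentum about the spin axis is conserved since the torque about it is zero.
ω₂ = I₁ω₁ / I₂ = (4.140)(147 rpm) / (1.850) = 329.0 rpm = 5.483 rev/s.

ω₂ ≈ 5.48 rev/s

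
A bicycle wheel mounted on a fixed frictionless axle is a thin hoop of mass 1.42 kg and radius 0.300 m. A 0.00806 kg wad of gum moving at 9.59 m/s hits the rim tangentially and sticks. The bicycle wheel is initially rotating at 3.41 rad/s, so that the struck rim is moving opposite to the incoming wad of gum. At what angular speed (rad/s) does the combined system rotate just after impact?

|ω_f| ≈ 3.21 rad/s

The axle reaction passes through the axle and exerts no torque about it; angular momentum about the axle is conserved through the impact.
I_p = (1.42)(0.300)² = 0.1278 kg·m². Taking the sense of the wad of gum's angular momentum as positive, L_{wad} = m v R = (0.00806)(9.59)(0.300) = 0.02319 kg·m²/s.
L_i = −I_p ω_p + m v R = −(0.1278)(3.41) + 0.02319 = -0.4126 kg·m²/s.
After sticking, I_f = I_p + m R² = 0.1278 + (0.00806)(0.300)² = 0.1285 kg·m².
ω_f = L_i / I_f = -0.4126 / 0.1285 = -3.210 rad/s.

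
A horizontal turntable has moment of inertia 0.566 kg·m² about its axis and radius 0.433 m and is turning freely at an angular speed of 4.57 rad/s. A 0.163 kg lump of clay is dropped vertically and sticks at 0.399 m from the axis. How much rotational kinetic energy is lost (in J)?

No external torque acts about the axis; L_before = L_after.
Added inertia Σmr² = (0.163)(0.399)² = 0.02595 kg·m²; I_f = 0.5660 + 0.02595 = 0.5919 kg·m².
ω_f = I_p ω_i / I_f = (0.5660)(4.57) / 0.5919 = 4.370 rad/s.
KE_i = ½(0.5660)(4.570 rad/s)² = 5.910 J; KE_f = ½(0.5919)(4.370)² = 5.651 J.

energy lost ≈ 0.259 J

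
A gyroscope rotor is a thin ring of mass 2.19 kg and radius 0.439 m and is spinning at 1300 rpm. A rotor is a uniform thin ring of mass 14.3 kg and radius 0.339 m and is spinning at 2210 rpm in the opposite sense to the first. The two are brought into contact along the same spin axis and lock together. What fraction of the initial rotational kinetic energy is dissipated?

The coupling torques are internal; angular momentum about the shared axis is conserved.
Moments of inertia: I_A = (2.19)(0.439)² = 0.4221 kg·m²; I_B = (14.3)(0.339)² = 1.643 kg·m².
Taking A's sense as positive: L = (0.4221)(1300) − (1.643)(2210) = -3083 kg·m²·rpm.
Combined I = 0.4221 + 1.643 = 2.065 kg·m².
ω_f = L / I = -3083 / 2.065 = -1493 rpm.
KE_i = ½ΣIω² = 47920 J; KE_f = ½(2.065)(156.3)² = 25240 J.
Fraction dissipated = (KE_i − KE_f)/KE_i = 0.4734.

fraction ≈ 0.473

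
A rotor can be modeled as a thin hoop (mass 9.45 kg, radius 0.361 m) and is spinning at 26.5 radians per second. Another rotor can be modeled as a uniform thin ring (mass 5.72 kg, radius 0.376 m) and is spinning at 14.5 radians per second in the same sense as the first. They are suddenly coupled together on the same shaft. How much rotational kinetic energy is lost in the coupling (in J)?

No external torque acts about the common axis, so total angular momentum is conserved.
Moments of inertia: I_A = (9.45)(0.361)² = 1.232 kg·m²; I_B = (5.72)(0.376)² = 0.8087 kg·m².
Taking A's sense as positive: L = (1.232)(26.5) + (0.8087)(14.5) = 44.36 kg·m²·rad/s.
Combined I = 1.232 + 0.8087 = 2.040 kg·m².
ω_f = L / I = 44.36 / 2.040 = 21.74 rad/s.
KE_i = ½ΣIω² = 517.4 J; KE_f = ½(2.040)(21.74)² = 482.3 J.

ΔKE lost ≈ 35.1 J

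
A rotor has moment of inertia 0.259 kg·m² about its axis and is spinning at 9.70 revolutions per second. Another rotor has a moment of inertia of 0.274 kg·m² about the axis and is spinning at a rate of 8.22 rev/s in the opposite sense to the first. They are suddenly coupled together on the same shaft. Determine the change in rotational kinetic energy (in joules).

No external torque acts about the common axis, so total angular momentum is conserved.
Taking A's sense as positive: L = (0.2590)(9.70) − (0.2740)(8.22) = 0.2600 kg·m²·rev/s.
Combined I = 0.2590 + 0.2740 = 0.5330 kg·m².
ω_f = L / I = 0.2600 / 0.5330 = 0.4878 rev/s.
KE_i = ½ΣIω² = 846.5 J; KE_f = ½(0.5330)(3.065)² = 2.504 J.

ΔKE ≈ -844 J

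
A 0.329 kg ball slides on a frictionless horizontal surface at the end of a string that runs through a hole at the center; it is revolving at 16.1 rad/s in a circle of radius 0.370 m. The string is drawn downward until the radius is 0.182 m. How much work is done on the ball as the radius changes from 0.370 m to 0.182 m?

No torque about the axis ⇒ m r₁² ω₁ = m r₂² ω₂.
ω₂ = ω₁ (r₁/r₂)² = (16.1)(0.370/0.182)² = 66.54 rad/s.
W = ΔKE = ½m(v₂² − v₁²) = 18.29 J.

W ≈ 18.3 J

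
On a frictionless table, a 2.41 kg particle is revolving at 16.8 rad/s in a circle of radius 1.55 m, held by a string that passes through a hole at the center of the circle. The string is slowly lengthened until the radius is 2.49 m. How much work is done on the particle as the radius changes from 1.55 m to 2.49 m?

W ≈ -500 J

The constraining force is radial, so m r² ω about the center is conserved.
ω₂ = ω₁ (r₁/r₂)² = (16.8)(1.55/2.49)² = 6.510 rad/s.
W = ΔKE = ½m(v₂² − v₁²) = -500.5 J.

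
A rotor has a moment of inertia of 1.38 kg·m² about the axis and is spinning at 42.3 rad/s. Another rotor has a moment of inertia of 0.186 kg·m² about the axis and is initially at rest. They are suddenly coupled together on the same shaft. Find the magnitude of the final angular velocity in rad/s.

|ω_f| ≈ 37.3 rad/s

No external torque acts about the common axis, so total angular momentum is conserved.
Taking A's sense as positive: L = (1.380)(42.3) = 58.37 kg·m²·rad/s.
Combined I = 1.380 + 0.1860 = 1.566 kg·m².
ω_f = L / I = 58.37 / 1.566 = 37.28 rad/s.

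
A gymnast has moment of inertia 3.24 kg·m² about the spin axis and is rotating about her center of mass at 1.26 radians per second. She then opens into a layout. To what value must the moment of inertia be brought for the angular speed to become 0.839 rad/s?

I₂ ≈ 4.87 kg·m²

With no external torque about the axis, L is conserved: I₁ω₁ = I₂ω₂.
I₂ = I₁ω₁ / ω₂ = (3.24)(1.26) / (0.839) = 4.866 kg·m².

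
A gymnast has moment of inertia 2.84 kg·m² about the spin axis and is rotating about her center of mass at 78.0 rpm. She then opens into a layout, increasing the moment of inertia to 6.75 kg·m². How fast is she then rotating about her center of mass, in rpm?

ω₂ ≈ 32.8 rpm

No external torque acts about the spin axis, so angular momentum is conserved.
ω₂ = I₁ω₁ / I₂ = (2.840)(78.0 rpm) / (6.750) = 32.82 rpm.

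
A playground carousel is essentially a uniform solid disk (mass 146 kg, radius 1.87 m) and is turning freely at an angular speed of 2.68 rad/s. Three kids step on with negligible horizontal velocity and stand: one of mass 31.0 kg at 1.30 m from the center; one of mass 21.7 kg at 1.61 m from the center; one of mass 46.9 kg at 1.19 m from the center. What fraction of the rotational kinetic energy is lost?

The added mass arrives with no angular momentum about the center, and any external torque about the center is negligible, so the system's angular momentum is conserved.
I_p = ½(146)(1.87)² = 255.3 kg·m².
Added inertia Σmr² = (31.0)(1.30)² + (21.7)(1.61)² + (46.9)(1.19)² = 175.1 kg·m²; I_f = 255.3 + 175.1 = 430.3 kg·m².
ω_f = I_p ω_i / I_f = (255.3)(2.68) / 430.3 = 1.590 rad/s.
KE_i = ½(255.3)(2.680 rad/s)² = 916.7 J; KE_f = ½(430.3)(1.590)² = 543.8 J.
Fraction lost = 0.4068.

fraction ≈ 0.407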